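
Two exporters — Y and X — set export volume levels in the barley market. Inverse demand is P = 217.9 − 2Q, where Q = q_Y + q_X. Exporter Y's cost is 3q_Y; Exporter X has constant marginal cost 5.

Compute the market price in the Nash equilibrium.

75.3

Exporter Y's profit: π = q_Y(217.9 − 2(q_Y + q_X)) − 3q_Y.
∂π/∂q_Y = 214.9 − 4q_Y − 2q_X = 0, so q_Y = 53.725 − 0.5q_X.
By the same steps for X: q_X = 53.225 − 0.5q_Y.
Substituting the second reaction function into the first: q_Y = 53.725 − 0.5(53.225 − 0.5q_Y), which gives 0.75q_Y = 27.1125 ⇒ q_Y = 36.15.
Then q_X = 53.225 − 0.5·36.15 = 35.15.
Equilibrium price: P = 217.9 − 2·71.3 = 75.3.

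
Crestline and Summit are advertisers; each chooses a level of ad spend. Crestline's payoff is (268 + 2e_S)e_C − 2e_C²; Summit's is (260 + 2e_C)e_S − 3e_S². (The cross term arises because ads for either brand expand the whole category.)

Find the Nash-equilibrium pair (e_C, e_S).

Expanding Crestline's payoff: 268e_C + 2e_Se_C − 2e_C².
∂π/∂e_C = 268 + 2e_S − 4e_C = 0, so e_C = 67 + 0.5e_S.
Likewise for Summit: e_S = 130/3 + (1/3)e_C.
Solving the two reaction functions simultaneously: (1 − (0.5)(1/3))e_C = 67 + 0.5·(130/3), so (5/6)e_C = 266/3 and e_C = 106.4.
Then e_S = 130/3 + (1/3)·106.4 = 78.8.

106.4, 78.8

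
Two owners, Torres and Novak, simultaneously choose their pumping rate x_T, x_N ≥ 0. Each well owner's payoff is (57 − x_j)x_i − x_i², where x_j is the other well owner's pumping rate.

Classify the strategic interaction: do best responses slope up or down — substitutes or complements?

Torres's payoff is (57 − x_N)x_T − x_T².
∂π/∂x_T = 57 − x_N − 2x_T = 0, so x_T = 28.5 − 0.5x_N.
The best-response slope dx_T/dx_N = −0.5 < 0: the reaction function is downward-sloping, so the choices are strategic substitutes.

strategic substitutes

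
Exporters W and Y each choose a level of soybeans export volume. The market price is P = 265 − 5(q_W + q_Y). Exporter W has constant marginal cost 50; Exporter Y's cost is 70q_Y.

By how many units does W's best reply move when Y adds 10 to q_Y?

Exporter W's profit: π = q_W(265 − 5(q_W + q_Y)) − 50q_W.
∂π/∂q_W = 215 − 10q_W − 5q_Y = 0, so q_W = 21.5 − 0.5q_Y.
The reaction-function slope is −0.5, so a 10-unit rise in q_Y moves q_W by −0.5 × 10 = −5. W's best response falls — the actions are strategic substitutes.

-5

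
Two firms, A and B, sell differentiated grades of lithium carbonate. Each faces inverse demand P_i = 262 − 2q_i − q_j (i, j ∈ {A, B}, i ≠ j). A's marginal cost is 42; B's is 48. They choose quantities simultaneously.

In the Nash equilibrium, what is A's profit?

3942.72

Firm A's profit: π = q_A(262 − 2q_A − q_B) − 42q_A.
∂π/∂q_A = 220 − 4q_A − q_B = 0 ⇒ q_A = 55 − 0.25q_B.
Similarly q_B = 53.5 − 0.25q_A.
Plugging q_B into A's best response: q_A = 55 − 0.25(53.5 − 0.25q_A) ⇒ 0.9375q_A = 41.625, so q_A = 44.4.
Then q_B = 53.5 − 0.25·44.4 = 42.4.
P_A = 262 − 2·44.4 − 42.4 = 130.8.
Profit = (130.8 − 42)·44.4 = 3942.72.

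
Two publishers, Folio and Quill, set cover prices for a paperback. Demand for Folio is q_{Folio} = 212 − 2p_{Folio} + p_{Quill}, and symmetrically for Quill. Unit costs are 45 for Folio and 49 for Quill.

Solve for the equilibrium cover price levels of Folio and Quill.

101.2, 102.8

Folio's profit: π = (p_{Folio} − 45)(212 − 2p_{Folio} + p_{Quill}).
∂π/∂p_{Folio} = 302 − 4p_{Folio} + p_{Quill} = 0 ⇒ p_{Folio} = 75.5 + 0.25p_{Quill}.
Similarly p_{Quill} = 77.5 + 0.25p_{Folio}.
Solving the two reaction functions simultaneously: (1 − (0.25)(0.25))p_{Folio} = 75.5 + 0.25·77.5, so 0.9375p_{Folio} = 94.875 and p_{Folio} = 101.2.
Then p_{Quill} = 77.5 + 0.25·101.2 = 102.8.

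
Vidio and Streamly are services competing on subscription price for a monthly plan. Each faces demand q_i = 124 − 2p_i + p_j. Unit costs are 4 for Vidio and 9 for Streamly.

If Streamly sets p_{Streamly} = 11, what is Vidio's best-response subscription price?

35.75

Vidio's profit: π = (p_{Vidio} − 4)(124 − 2p_{Vidio} + p_{Streamly}).
∂π/∂p_{Vidio} = 132 − 4p_{Vidio} + p_{Streamly} = 0 ⇒ p_{Vidio} = 33 + 0.25p_{Streamly}.
At p_{Streamly} = 11: p_{Vidio} = 33 + 0.25·11 = 35.75.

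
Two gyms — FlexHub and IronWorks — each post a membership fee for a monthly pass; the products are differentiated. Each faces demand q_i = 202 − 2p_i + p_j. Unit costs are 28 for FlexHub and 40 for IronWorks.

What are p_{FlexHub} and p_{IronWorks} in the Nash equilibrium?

87.6, 92.4

FlexHub's profit: π = (p_{FlexHub} − 28)(202 − 2p_{FlexHub} + p_{IronWorks}).
∂π/∂p_{FlexHub} = 258 − 4p_{FlexHub} + p_{IronWorks} = 0 ⇒ p_{FlexHub} = 64.5 + 0.25p_{IronWorks}.
Similarly p_{IronWorks} = 70.5 + 0.25p_{FlexHub}.
Plugging p_{IronWorks} into FlexHub's best response: p_{FlexHub} = 64.5 + 0.25(70.5 + 0.25p_{FlexHub}) ⇒ 0.9375p_{FlexHub} = 82.125, so p_{FlexHub} = 87.6.
Then p_{IronWorks} = 70.5 + 0.25·87.6 = 92.4.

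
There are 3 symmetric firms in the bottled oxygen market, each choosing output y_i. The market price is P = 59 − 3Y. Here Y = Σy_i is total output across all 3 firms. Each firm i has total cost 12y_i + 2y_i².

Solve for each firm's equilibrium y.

A representative firm's profit is π_i = y_i(59 − 3Y) − 12y_i − 2y_i², with Y = y_i + Σ_{j≠i} y_j.
First-order condition: 47 − 10y_i − 3Σ_{j≠i} y_j = 0.
With identical firms, set every y_j = y: then 47 − 10y − 6y = 0, i.e. y = 47/16 = 2.9375.

2.9375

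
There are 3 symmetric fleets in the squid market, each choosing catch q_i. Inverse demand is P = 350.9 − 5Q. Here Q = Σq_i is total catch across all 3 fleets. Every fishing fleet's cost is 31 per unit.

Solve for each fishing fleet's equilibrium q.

A representative fishing fleet's profit is π_i = q_i(350.9 − 5Q) − 31q_i, with Q = q_i + Σ_{j≠i} q_j.
First-order condition: 319.9 − 10q_i − 5Σ_{j≠i} q_j = 0.
With identical fishing fleets, set every q_j = q: then 319.9 − 10q − 10q = 0, i.e. q = 319.9/20 = 15.995.

15.995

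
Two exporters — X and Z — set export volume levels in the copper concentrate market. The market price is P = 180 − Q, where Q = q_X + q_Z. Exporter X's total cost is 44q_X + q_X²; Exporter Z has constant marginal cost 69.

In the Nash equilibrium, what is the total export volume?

Exporter X's profit: π = q_X(180 − (q_X + q_Z)) − 44q_X − q_X².
∂π/∂q_X = 136 − 4q_X − q_Z = 0, so q_X = 34 − 0.25q_Z.
For Z: ∂π/∂q_Z = 111 − 2q_Z − q_X = 0 ⇒ q_Z = 55.5 − 0.5q_X.
Solving the two reaction functions simultaneously: (1 − (−0.25)(−0.5))q_X = 34 − 0.25·55.5, so 0.875q_X = 20.125 and q_X = 23.
Then q_Z = 55.5 − 0.5·23 = 44.
Total export volume: 23 + 44 = 67.

67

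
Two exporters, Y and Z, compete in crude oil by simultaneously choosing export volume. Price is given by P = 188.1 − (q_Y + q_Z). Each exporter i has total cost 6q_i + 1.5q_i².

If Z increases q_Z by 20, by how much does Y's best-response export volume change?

Exporter Y's profit: π = q_Y(188.1 − (q_Y + q_Z)) − 6q_Y − 1.5q_Y².
∂π/∂q_Y = 182.1 − 5q_Y − q_Z = 0, so q_Y = 36.42 − 0.2q_Z.
The reaction-function slope is −0.2, so a 20-unit rise in q_Z moves q_Y by −0.2 × 20 = −4. Y's best response falls — the actions are strategic substitutes.

-4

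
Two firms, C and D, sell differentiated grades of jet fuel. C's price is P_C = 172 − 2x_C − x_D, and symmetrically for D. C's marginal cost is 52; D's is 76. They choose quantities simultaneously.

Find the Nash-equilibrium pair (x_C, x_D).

25.6, 17.6

Firm C's profit: π = x_C(172 − 2x_C − x_D) − 52x_C.
∂π/∂x_C = 120 − 4x_C − x_D = 0 ⇒ x_C = 30 − 0.25x_D.
Similarly x_D = 24 − 0.25x_C.
Solving the two reaction functions simultaneously: (1 − (−0.25)(−0.25))x_C = 30 − 0.25·24, so 0.9375x_C = 24 and x_C = 25.6.
Then x_D = 24 − 0.25·25.6 = 17.6.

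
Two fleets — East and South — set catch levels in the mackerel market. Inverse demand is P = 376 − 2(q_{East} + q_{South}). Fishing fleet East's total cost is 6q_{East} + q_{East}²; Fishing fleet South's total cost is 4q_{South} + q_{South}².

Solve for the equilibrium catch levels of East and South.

46.125, 46.625

Fishing fleet East's profit: π = q_{East}(376 − 2(q_{East} + q_{South})) − 6q_{East} − q_{East}².
∂π/∂q_{East} = 370 − 6q_{East} − 2q_{South} = 0, so q_{East} = 185/3 − (1/3)q_{South}.
By the same steps for South: q_{South} = 62 − (1/3)q_{East}.
Substituting the second reaction function into the first: q_{East} = 185/3 − (1/3)(62 − (1/3)q_{East}), which gives (8/9)q_{East} = 41 ⇒ q_{East} = 46.125.
Then q_{South} = 62 − (1/3)·46.125 = 46.625.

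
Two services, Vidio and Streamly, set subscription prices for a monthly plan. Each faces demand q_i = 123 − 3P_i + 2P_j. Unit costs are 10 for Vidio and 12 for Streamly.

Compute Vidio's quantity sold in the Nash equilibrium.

85.875

Vidio's profit: π = (P_{Vidio} − 10)(123 − 3P_{Vidio} + 2P_{Streamly}).
∂π/∂P_{Vidio} = 153 − 6P_{Vidio} + 2P_{Streamly} = 0 ⇒ P_{Vidio} = 25.5 + (1/3)P_{Streamly}.
Similarly P_{Streamly} = 26.5 + (1/3)P_{Vidio}.
Substituting the second reaction function into the first: P_{Vidio} = 25.5 + (1/3)(26.5 + (1/3)P_{Vidio}), which gives (8/9)P_{Vidio} = 103/3 ⇒ P_{Vidio} = 38.625.
Then P_{Streamly} = 26.5 + (1/3)·38.625 = 39.375.
q_{Vidio} = 123 − 3·38.625 + 2·39.375 = 85.875.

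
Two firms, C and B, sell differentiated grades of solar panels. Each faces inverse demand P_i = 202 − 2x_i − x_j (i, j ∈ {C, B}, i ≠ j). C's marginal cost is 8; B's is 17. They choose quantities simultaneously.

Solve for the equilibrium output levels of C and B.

Firm C's profit: π = x_C(202 − 2x_C − x_B) − 8x_C.
∂π/∂x_C = 194 − 4x_C − x_B = 0 ⇒ x_C = 48.5 − 0.25x_B.
Similarly x_B = 46.25 − 0.25x_C.
Plugging x_B into C's best response: x_C = 48.5 − 0.25(46.25 − 0.25x_C) ⇒ 0.9375x_C = 36.9375, so x_C = 39.4.
Then x_B = 46.25 − 0.25·39.4 = 36.4.

39.4, 36.4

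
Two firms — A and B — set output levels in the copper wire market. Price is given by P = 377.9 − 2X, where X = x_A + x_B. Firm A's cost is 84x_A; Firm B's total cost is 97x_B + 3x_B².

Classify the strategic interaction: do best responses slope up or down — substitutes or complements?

Firm A's profit: π = x_A(377.9 − 2(x_A + x_B)) − 84x_A.
∂π/∂x_A = 293.9 − 4x_A − 2x_B = 0, so x_A = 73.475 − 0.5x_B.
The best-response slope dx_A/dx_B = −0.5 < 0: the reaction function is downward-sloping, so the choices are strategic substitutes.

strategic substitutes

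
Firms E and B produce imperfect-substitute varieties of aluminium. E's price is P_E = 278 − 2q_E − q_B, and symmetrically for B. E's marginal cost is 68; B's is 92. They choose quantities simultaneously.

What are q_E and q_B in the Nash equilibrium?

43.6, 35.6

Firm E's profit: π = q_E(278 − 2q_E − q_B) − 68q_E.
∂π/∂q_E = 210 − 4q_E − q_B = 0 ⇒ q_E = 52.5 − 0.25q_B.
Similarly q_B = 46.5 − 0.25q_E.
Solving the two reaction functions simultaneously: (1 − (−0.25)(−0.25))q_E = 52.5 − 0.25·46.5, so 0.9375q_E = 40.875 and q_E = 43.6.
Then q_B = 46.5 − 0.25·43.6 = 35.6.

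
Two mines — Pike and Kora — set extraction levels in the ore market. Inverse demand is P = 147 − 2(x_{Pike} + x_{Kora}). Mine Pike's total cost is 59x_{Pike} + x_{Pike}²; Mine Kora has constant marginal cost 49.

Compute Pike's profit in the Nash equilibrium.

182.52

Mine Pike's profit: π = x_{Pike}(147 − 2(x_{Pike} + x_{Kora})) − 59x_{Pike} − x_{Pike}².
∂π/∂x_{Pike} = 88 − 6x_{Pike} − 2x_{Kora} = 0, so x_{Pike} = 44/3 − (1/3)x_{Kora}.
For Kora: ∂π/∂x_{Kora} = 98 − 4x_{Kora} − 2x_{Pike} = 0 ⇒ x_{Kora} = 24.5 − 0.5x_{Pike}.
Plugging x_{Kora} into Pike's best response: x_{Pike} = 44/3 − (1/3)(24.5 − 0.5x_{Pike}) ⇒ (5/6)x_{Pike} = 6.5, so x_{Pike} = 7.8.
Then x_{Kora} = 24.5 − 0.5·7.8 = 20.6.
Price P = 147 − 2·28.4 = 90.2.
Pike's profit: (90.2 − 59)·7.8 − (7.8)² = 182.52.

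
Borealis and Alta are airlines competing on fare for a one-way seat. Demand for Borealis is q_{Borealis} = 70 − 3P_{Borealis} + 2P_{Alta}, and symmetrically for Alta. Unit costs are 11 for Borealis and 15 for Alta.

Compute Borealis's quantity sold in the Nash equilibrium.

46.5

Borealis's profit: π = (P_{Borealis} − 11)(70 − 3P_{Borealis} + 2P_{Alta}).
∂π/∂P_{Borealis} = 103 − 6P_{Borealis} + 2P_{Alta} = 0 ⇒ P_{Borealis} = 103/6 + (1/3)P_{Alta}.
Similarly P_{Alta} = 115/6 + (1/3)P_{Borealis}.
Plugging P_{Alta} into Borealis's best response: P_{Borealis} = 103/6 + (1/3)(115/6 + (1/3)P_{Borealis}) ⇒ (8/9)P_{Borealis} = 212/9, so P_{Borealis} = 26.5.
Then P_{Alta} = 115/6 + (1/3)·26.5 = 28.
q_{Borealis} = 70 − 3·26.5 + 2·28 = 46.5.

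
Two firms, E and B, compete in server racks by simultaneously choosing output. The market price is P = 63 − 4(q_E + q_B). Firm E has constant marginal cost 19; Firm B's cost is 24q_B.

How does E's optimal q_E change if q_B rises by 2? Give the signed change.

Firm E's profit: π = q_E(63 − 4(q_E + q_B)) − 19q_E.
∂π/∂q_E = 44 − 8q_E − 4q_B = 0, so q_E = 5.5 − 0.5q_B.
The reaction-function slope is −0.5, so a 2-unit rise in q_B moves q_E by −0.5 × 2 = −1. E's best response falls — the actions are strategic substitutes.

-1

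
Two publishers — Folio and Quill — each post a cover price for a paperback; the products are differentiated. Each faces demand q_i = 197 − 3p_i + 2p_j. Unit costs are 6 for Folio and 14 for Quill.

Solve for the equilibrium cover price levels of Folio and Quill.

Folio's profit: π = (p_{Folio} − 6)(197 − 3p_{Folio} + 2p_{Quill}).
∂π/∂p_{Folio} = 215 − 6p_{Folio} + 2p_{Quill} = 0 ⇒ p_{Folio} = 215/6 + (1/3)p_{Quill}.
Similarly p_{Quill} = 239/6 + (1/3)p_{Folio}.
Plugging p_{Quill} into Folio's best response: p_{Folio} = 215/6 + (1/3)(239/6 + (1/3)p_{Folio}) ⇒ (8/9)p_{Folio} = 442/9, so p_{Folio} = 55.25.
Then p_{Quill} = 239/6 + (1/3)·55.25 = 58.25.

55.25, 58.25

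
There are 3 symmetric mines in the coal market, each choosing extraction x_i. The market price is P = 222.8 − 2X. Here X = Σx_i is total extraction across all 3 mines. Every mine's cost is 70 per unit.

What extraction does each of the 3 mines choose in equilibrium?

19.1

A representative mine's profit is π_i = x_i(222.8 − 2X) − 70x_i, with X = x_i + Σ_{j≠i} x_j.
First-order condition: 152.8 − 4x_i − 2Σ_{j≠i} x_j = 0.
In a symmetric equilibrium every mine chooses the same x, so Σ_{j≠i} x_j = 2x. The condition becomes 152.8 − 8x = 0, giving x = 152.8/8 = 19.1.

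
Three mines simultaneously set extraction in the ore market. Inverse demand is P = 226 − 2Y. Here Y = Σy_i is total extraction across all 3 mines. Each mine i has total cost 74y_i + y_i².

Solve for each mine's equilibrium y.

15.2

A representative mine's profit is π_i = y_i(226 − 2Y) − 74y_i − y_i², with Y = y_i + Σ_{j≠i} y_j.
First-order condition: 152 − 6y_i − 2Σ_{j≠i} y_j = 0.
In a symmetric equilibrium every mine chooses the same y, so Σ_{j≠i} y_j = 2y. The condition becomes 152 − 10y = 0, giving y = 152/10 = 15.2.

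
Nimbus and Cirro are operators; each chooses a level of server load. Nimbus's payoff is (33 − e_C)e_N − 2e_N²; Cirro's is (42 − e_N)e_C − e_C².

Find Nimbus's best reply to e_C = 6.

6.75

Expanding Nimbus's payoff: 33e_N − e_Ce_N − 2e_N².
∂π/∂e_N = 33 − e_C − 4e_N = 0, so e_N = 8.25 − 0.25e_C.
At e_C = 6: e_N = 8.25 − 0.25·6 = 6.75.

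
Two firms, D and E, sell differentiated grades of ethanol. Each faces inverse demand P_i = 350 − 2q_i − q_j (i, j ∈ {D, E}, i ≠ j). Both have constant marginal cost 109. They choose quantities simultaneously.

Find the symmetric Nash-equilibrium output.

48.2

Firm D's profit: π = q_D(350 − 2q_D − q_E) − 109q_D.
∂π/∂q_D = 241 − 4q_D − q_E = 0 ⇒ q_D = 60.25 − 0.25q_E.
Setting q_D = q_E in the reaction function: q_D = 60.25 − 0.25q_D, so q_D = 60.25 / 1.25 = 48.2.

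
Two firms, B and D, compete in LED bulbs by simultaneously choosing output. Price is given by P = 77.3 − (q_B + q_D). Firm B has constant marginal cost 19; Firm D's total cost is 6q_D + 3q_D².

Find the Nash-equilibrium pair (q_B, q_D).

Firm B's profit: π = q_B(77.3 − (q_B + q_D)) − 19q_B.
∂π/∂q_B = 58.3 − 2q_B − q_D = 0, so q_B = 29.15 − 0.5q_D.
For D: ∂π/∂q_D = 71.3 − 8q_D − q_B = 0 ⇒ q_D = 8.9125 − 0.125q_B.
Substituting the second reaction function into the first: q_B = 29.15 − 0.5(8.9125 − 0.125q_B), which gives 0.9375q_B = 3951/160 ⇒ q_B = 26.34.
Then q_D = 8.9125 − 0.125·26.34 = 5.62.

26.34, 5.62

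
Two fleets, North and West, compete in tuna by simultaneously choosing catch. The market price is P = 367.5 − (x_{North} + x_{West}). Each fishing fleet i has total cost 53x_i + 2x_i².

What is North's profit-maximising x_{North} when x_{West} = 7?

51.25

Fishing fleet North's profit: π = x_{North}(367.5 − (x_{North} + x_{West})) − 53x_{North} − 2x_{North}².
∂π/∂x_{North} = 314.5 − 6x_{North} − x_{West} = 0, so x_{North} = 629/12 − (1/6)x_{West}.
At x_{West} = 7: x_{North} = 629/12 − (1/6)·7 = 51.25.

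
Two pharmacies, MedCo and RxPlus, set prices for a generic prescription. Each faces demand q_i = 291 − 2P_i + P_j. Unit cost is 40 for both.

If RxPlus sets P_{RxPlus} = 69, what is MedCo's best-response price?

110

MedCo's profit: π = (P_{MedCo} − 40)(291 − 2P_{MedCo} + P_{RxPlus}).
∂π/∂P_{MedCo} = 371 − 4P_{MedCo} + P_{RxPlus} = 0 ⇒ P_{MedCo} = 92.75 + 0.25P_{RxPlus}.
At P_{RxPlus} = 69: P_{MedCo} = 92.75 + 0.25·69 = 110.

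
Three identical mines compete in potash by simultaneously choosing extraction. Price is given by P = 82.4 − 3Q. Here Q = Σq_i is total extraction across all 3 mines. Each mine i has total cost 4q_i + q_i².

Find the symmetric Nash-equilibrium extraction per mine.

5.6

A representative mine's profit is π_i = q_i(82.4 − 3Q) − 4q_i − q_i², with Q = q_i + Σ_{j≠i} q_j.
First-order condition: 78.4 − 8q_i − 3Σ_{j≠i} q_j = 0.
With identical mines, set every q_j = q: then 78.4 − 8q − 6q = 0, i.e. q = 78.4/14 = 5.6.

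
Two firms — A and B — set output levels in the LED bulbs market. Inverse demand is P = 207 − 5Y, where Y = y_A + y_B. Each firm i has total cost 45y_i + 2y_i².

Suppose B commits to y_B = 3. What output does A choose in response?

10.5

Firm A's profit: π = y_A(207 − 5(y_A + y_B)) − 45y_A − 2y_A².
∂π/∂y_A = 162 − 14y_A − 5y_B = 0, so y_A = 81/7 − (5/14)y_B.
At y_B = 3: y_A = 81/7 − (5/14)·3 = 10.5.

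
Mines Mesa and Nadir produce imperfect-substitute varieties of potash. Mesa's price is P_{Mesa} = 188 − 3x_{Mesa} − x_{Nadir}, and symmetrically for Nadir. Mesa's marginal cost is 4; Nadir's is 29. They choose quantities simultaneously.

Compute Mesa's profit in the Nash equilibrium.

2187

Mine Mesa's profit: π = x_{Mesa}(188 − 3x_{Mesa} − x_{Nadir}) − 4x_{Mesa}.
∂π/∂x_{Mesa} = 184 − 6x_{Mesa} − x_{Nadir} = 0 ⇒ x_{Mesa} = 92/3 − (1/6)x_{Nadir}.
Similarly x_{Nadir} = 26.5 − (1/6)x_{Mesa}.
Solving the two reaction functions simultaneously: (1 − (−1/6)(−1/6))x_{Mesa} = 92/3 − (1/6)·26.5, so (35/36)x_{Mesa} = 26.25 and x_{Mesa} = 27.
Then x_{Nadir} = 26.5 − (1/6)·27 = 22.
P_{Mesa} = 188 − 3·27 − 22 = 85.
Profit = (85 − 4)·27 = 2187.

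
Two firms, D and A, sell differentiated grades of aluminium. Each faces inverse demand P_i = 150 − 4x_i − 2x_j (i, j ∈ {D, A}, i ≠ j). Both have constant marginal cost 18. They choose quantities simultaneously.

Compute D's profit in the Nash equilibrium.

Firm D's profit: π = x_D(150 − 4x_D − 2x_A) − 18x_D.
∂π/∂x_D = 132 − 8x_D − 2x_A = 0 ⇒ x_D = 16.5 − 0.25x_A.
Setting x_D = x_A in the reaction function: x_D = 16.5 − 0.25x_D, so x_D = 16.5 / 1.25 = 13.2.
P_D = 150 − 4·13.2 − 2·13.2 = 70.8.
Profit = (70.8 − 18)·13.2 = 696.96.

696.96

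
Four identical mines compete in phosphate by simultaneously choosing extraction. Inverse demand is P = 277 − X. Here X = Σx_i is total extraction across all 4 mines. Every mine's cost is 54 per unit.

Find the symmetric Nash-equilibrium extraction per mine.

A representative mine's profit is π_i = x_i(277 − X) − 54x_i, with X = x_i + Σ_{j≠i} x_j.
First-order condition: 223 − 2x_i − Σ_{j≠i} x_j = 0.
Imposing symmetry (x_j = x for all j) turns Σ_{j≠i} x_j into 3x, so 223 = 5x and x = 44.6.

44.6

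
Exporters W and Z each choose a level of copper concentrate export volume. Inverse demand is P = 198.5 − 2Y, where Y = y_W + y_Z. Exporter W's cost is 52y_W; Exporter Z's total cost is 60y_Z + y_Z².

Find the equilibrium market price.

112.2

Exporter W's profit: π = y_W(198.5 − 2(y_W + y_Z)) − 52y_W.
∂π/∂y_W = 146.5 − 4y_W − 2y_Z = 0, so y_W = 36.625 − 0.5y_Z.
For Z: ∂π/∂y_Z = 138.5 − 6y_Z − 2y_W = 0 ⇒ y_Z = 277/12 − (1/3)y_W.
Solving the two reaction functions simultaneously: (1 − (−0.5)(−1/3))y_W = 36.625 − 0.5·(277/12), so (5/6)y_W = 301/12 and y_W = 30.1.
Then y_Z = 277/12 − (1/3)·30.1 = 13.05.
Equilibrium price: P = 198.5 − 2·43.15 = 112.2.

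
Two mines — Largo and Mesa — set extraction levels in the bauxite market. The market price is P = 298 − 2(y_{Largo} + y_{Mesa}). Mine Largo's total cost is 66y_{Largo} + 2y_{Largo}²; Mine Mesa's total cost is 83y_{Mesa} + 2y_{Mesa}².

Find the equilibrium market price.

Mine Largo's profit: π = y_{Largo}(298 − 2(y_{Largo} + y_{Mesa})) − 66y_{Largo} − 2y_{Largo}².
∂π/∂y_{Largo} = 232 − 8y_{Largo} − 2y_{Mesa} = 0, so y_{Largo} = 29 − 0.25y_{Mesa}.
By the same steps for Mesa: y_{Mesa} = 26.875 − 0.25y_{Largo}.
Plugging y_{Mesa} into Largo's best response: y_{Largo} = 29 − 0.25(26.875 − 0.25y_{Largo}) ⇒ 0.9375y_{Largo} = 713/32, so y_{Largo} = 713/30.
Then y_{Mesa} = 26.875 − 0.25·(713/30) = 314/15.
Equilibrium price: P = 298 − 2·44.7 = 208.6.

208.6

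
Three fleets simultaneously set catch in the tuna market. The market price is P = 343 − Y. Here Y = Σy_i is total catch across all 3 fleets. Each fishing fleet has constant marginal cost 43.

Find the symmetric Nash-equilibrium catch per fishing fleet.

75

A representative fishing fleet's profit is π_i = y_i(343 − Y) − 43y_i, with Y = y_i + Σ_{j≠i} y_j.
First-order condition: 300 − 2y_i − Σ_{j≠i} y_j = 0.
With identical fishing fleets, set every y_j = y: then 300 − 2y − 2y = 0, i.e. y = 300/4 = 75.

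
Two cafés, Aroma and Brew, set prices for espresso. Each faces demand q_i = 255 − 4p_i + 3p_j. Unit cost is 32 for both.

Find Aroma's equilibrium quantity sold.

178.4

Aroma's profit: π = (p_{Aroma} − 32)(255 − 4p_{Aroma} + 3p_{Brew}).
∂π/∂p_{Aroma} = 383 − 8p_{Aroma} + 3p_{Brew} = 0 ⇒ p_{Aroma} = 47.875 + 0.375p_{Brew}.
The game is symmetric, so in equilibrium p_{Brew} = p_{Aroma}: the reaction function gives 0.625p_{Aroma} = 47.875, hence p_{Aroma} = 76.6.
q_{Aroma} = 255 − 4·76.6 + 3·76.6 = 178.4.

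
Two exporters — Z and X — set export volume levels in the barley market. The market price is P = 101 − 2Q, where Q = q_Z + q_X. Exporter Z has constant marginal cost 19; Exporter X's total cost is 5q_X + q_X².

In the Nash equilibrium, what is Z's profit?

450

Exporter Z's profit: π = q_Z(101 − 2(q_Z + q_X)) − 19q_Z.
∂π/∂q_Z = 82 − 4q_Z − 2q_X = 0, so q_Z = 20.5 − 0.5q_X.
For X: ∂π/∂q_X = 96 − 6q_X − 2q_Z = 0 ⇒ q_X = 16 − (1/3)q_Z.
Solving the two reaction functions simultaneously: (1 − (−0.5)(−1/3))q_Z = 20.5 − 0.5·16, so (5/6)q_Z = 12.5 and q_Z = 15.
Then q_X = 16 − (1/3)·15 = 11.
Price P = 101 − 2·26 = 49.
Z's profit: (49 − 19)·15 = 450.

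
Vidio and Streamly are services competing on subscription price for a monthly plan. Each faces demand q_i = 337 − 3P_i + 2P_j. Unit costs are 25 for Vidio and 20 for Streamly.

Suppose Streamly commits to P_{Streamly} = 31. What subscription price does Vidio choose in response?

79

Vidio's profit: π = (P_{Vidio} − 25)(337 − 3P_{Vidio} + 2P_{Streamly}).
∂π/∂P_{Vidio} = 412 − 6P_{Vidio} + 2P_{Streamly} = 0 ⇒ P_{Vidio} = 206/3 + (1/3)P_{Streamly}.
At P_{Streamly} = 31: P_{Vidio} = 206/3 + (1/3)·31 = 79.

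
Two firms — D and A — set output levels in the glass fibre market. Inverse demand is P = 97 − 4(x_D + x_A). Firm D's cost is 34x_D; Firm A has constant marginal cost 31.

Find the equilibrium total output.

10.75

Firm D's profit: π = x_D(97 − 4(x_D + x_A)) − 34x_D.
∂π/∂x_D = 63 − 8x_D − 4x_A = 0, so x_D = 7.875 − 0.5x_A.
By the same steps for A: x_A = 8.25 − 0.5x_D.
Solving the two reaction functions simultaneously: (1 − (−0.5)(−0.5))x_D = 7.875 − 0.5·8.25, so 0.75x_D = 3.75 and x_D = 5.
Then x_A = 8.25 − 0.5·5 = 5.75.
Total output: 5 + 5.75 = 10.75.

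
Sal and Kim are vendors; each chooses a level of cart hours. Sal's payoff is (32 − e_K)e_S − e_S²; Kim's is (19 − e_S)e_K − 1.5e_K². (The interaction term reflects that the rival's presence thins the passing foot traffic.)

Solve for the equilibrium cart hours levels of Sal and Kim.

15.4, 1.2

Expanding Sal's payoff: 32e_S − e_Ke_S − e_S².
∂π/∂e_S = 32 − e_K − 2e_S = 0, so e_S = 16 − 0.5e_K.
Likewise for Kim: e_K = 19/3 − (1/3)e_S.
Solving the two reaction functions simultaneously: (1 − (−0.5)(−1/3))e_S = 16 − 0.5·(19/3), so (5/6)e_S = 77/6 and e_S = 15.4.
Then e_K = 19/3 − (1/3)·15.4 = 1.2.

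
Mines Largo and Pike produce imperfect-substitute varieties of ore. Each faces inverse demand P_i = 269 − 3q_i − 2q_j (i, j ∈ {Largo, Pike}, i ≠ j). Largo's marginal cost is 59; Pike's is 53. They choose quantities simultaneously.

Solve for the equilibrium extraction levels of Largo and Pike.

25.875, 27.375

Mine Largo's profit: π = q_{Largo}(269 − 3q_{Largo} − 2q_{Pike}) − 59q_{Largo}.
∂π/∂q_{Largo} = 210 − 6q_{Largo} − 2q_{Pike} = 0 ⇒ q_{Largo} = 35 − (1/3)q_{Pike}.
Similarly q_{Pike} = 36 − (1/3)q_{Largo}.
Substituting the second reaction function into the first: q_{Largo} = 35 − (1/3)(36 − (1/3)q_{Largo}), which gives (8/9)q_{Largo} = 23 ⇒ q_{Largo} = 25.875.
Then q_{Pike} = 36 − (1/3)·25.875 = 27.375.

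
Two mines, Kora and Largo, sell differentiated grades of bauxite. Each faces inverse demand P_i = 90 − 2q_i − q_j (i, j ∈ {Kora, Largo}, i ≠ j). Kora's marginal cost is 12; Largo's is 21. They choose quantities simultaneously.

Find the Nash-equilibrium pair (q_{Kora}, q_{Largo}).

Mine Kora's profit: π = q_{Kora}(90 − 2q_{Kora} − q_{Largo}) − 12q_{Kora}.
∂π/∂q_{Kora} = 78 − 4q_{Kora} − q_{Largo} = 0 ⇒ q_{Kora} = 19.5 − 0.25q_{Largo}.
Similarly q_{Largo} = 17.25 − 0.25q_{Kora}.
Plugging q_{Largo} into Kora's best response: q_{Kora} = 19.5 − 0.25(17.25 − 0.25q_{Kora}) ⇒ 0.9375q_{Kora} = 15.1875, so q_{Kora} = 16.2.
Then q_{Largo} = 17.25 − 0.25·16.2 = 13.2.

16.2, 13.2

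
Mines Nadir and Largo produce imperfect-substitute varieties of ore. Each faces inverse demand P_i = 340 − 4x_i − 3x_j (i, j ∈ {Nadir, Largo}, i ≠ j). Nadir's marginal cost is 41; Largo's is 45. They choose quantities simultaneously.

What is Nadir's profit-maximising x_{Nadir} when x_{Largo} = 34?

24.625

Mine Nadir's profit: π = x_{Nadir}(340 − 4x_{Nadir} − 3x_{Largo}) − 41x_{Nadir}.
∂π/∂x_{Nadir} = 299 − 8x_{Nadir} − 3x_{Largo} = 0 ⇒ x_{Nadir} = 37.375 − 0.375x_{Largo}.
At x_{Largo} = 34: x_{Nadir} = 37.375 − 0.375·34 = 24.625.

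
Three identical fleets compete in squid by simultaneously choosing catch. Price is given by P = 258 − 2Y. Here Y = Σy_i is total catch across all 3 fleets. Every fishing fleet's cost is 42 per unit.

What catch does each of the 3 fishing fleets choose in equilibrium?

A representative fishing fleet's profit is π_i = y_i(258 − 2Y) − 42y_i, with Y = y_i + Σ_{j≠i} y_j.
First-order condition: 216 − 4y_i − 2Σ_{j≠i} y_j = 0.
With identical fishing fleets, set every y_j = y: then 216 − 4y − 4y = 0, i.e. y = 216/8 = 27.

27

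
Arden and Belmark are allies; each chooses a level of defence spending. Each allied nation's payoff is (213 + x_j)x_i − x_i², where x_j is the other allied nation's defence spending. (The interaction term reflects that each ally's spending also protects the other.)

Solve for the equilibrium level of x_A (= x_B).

Arden's payoff is (213 + x_B)x_A − x_A².
∂π/∂x_A = 213 + x_B − 2x_A = 0, so x_A = 106.5 + 0.5x_B.
The game is symmetric, so in equilibrium x_B = x_A: the reaction function gives 0.5x_A = 106.5, hence x_A = 213.

213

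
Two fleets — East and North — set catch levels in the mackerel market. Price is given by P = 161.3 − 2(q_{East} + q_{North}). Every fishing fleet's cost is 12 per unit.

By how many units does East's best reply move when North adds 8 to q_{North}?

-4

Fishing fleet East's profit: π = q_{East}(161.3 − 2(q_{East} + q_{North})) − 12q_{East}.
∂π/∂q_{East} = 149.3 − 4q_{East} − 2q_{North} = 0, so q_{East} = 37.325 − 0.5q_{North}.
The reaction-function slope is −0.5, so an 8-unit rise in q_{North} moves q_{East} by −0.5 × 8 = −4. East's best response falls — the actions are strategic substitutes.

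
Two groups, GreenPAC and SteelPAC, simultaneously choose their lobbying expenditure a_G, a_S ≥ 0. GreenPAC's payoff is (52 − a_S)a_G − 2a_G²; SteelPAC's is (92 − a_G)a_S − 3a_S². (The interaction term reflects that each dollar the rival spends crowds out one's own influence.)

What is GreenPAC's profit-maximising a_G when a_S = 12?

10

Expanding GreenPAC's payoff: 52a_G − a_Sa_G − 2a_G².
∂π/∂a_G = 52 − a_S − 4a_G = 0, so a_G = 13 − 0.25a_S.
At a_S = 12: a_G = 13 − 0.25·12 = 10.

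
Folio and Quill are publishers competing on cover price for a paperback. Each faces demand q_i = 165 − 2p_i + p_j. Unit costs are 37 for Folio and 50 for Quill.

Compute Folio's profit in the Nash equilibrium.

Folio's profit: π = (p_{Folio} − 37)(165 − 2p_{Folio} + p_{Quill}).
∂π/∂p_{Folio} = 239 − 4p_{Folio} + p_{Quill} = 0 ⇒ p_{Folio} = 59.75 + 0.25p_{Quill}.
Similarly p_{Quill} = 66.25 + 0.25p_{Folio}.
Plugging p_{Quill} into Folio's best response: p_{Folio} = 59.75 + 0.25(66.25 + 0.25p_{Folio}) ⇒ 0.9375p_{Folio} = 76.3125, so p_{Folio} = 81.4.
Then p_{Quill} = 66.25 + 0.25·81.4 = 86.6.
q_{Folio} = 165 − 2·81.4 + 86.6 = 88.8.
Profit = (81.4 − 37)·88.8 = 3942.72.

3942.72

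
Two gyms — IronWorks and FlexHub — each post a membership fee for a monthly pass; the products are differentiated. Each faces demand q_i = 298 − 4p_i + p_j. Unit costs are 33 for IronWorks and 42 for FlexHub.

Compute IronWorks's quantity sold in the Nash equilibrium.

IronWorks's profit: π = (p_{IronWorks} − 33)(298 − 4p_{IronWorks} + p_{FlexHub}).
∂π/∂p_{IronWorks} = 430 − 8p_{IronWorks} + p_{FlexHub} = 0 ⇒ p_{IronWorks} = 53.75 + 0.125p_{FlexHub}.
Similarly p_{FlexHub} = 58.25 + 0.125p_{IronWorks}.
Substituting the second reaction function into the first: p_{IronWorks} = 53.75 + 0.125(58.25 + 0.125p_{IronWorks}), which gives (63/64)p_{IronWorks} = 1953/32 ⇒ p_{IronWorks} = 62.
Then p_{FlexHub} = 58.25 + 0.125·62 = 66.
q_{IronWorks} = 298 − 4·62 + 66 = 116.

116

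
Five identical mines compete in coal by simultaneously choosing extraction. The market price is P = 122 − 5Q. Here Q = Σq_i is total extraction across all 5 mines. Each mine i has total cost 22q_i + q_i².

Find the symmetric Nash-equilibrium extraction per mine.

A representative mine's profit is π_i = q_i(122 − 5Q) − 22q_i − q_i², with Q = q_i + Σ_{j≠i} q_j.
First-order condition: 100 − 12q_i − 5Σ_{j≠i} q_j = 0.
In a symmetric equilibrium every mine chooses the same q, so Σ_{j≠i} q_j = 4q. The condition becomes 100 − 32q = 0, giving q = 100/32 = 3.125.

3.125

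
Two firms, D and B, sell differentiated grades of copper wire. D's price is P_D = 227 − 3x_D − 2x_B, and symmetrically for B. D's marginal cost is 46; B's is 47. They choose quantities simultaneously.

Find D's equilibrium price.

114.0625

Firm D's profit: π = x_D(227 − 3x_D − 2x_B) − 46x_D.
∂π/∂x_D = 181 − 6x_D − 2x_B = 0 ⇒ x_D = 181/6 − (1/3)x_B.
Similarly x_B = 30 − (1/3)x_D.
Substituting the second reaction function into the first: x_D = 181/6 − (1/3)(30 − (1/3)x_D), which gives (8/9)x_D = 121/6 ⇒ x_D = 22.6875.
Then x_B = 30 − (1/3)·22.6875 = 22.4375.
P_D = 227 − 3·22.6875 − 2·22.4375 = 114.0625.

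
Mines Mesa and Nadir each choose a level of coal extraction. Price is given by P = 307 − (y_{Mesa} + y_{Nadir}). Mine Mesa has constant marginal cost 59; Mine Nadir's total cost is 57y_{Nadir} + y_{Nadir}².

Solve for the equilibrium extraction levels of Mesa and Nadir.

106, 36

Mine Mesa's profit: π = y_{Mesa}(307 − (y_{Mesa} + y_{Nadir})) − 59y_{Mesa}.
∂π/∂y_{Mesa} = 248 − 2y_{Mesa} − y_{Nadir} = 0, so y_{Mesa} = 124 − 0.5y_{Nadir}.
For Nadir: ∂π/∂y_{Nadir} = 250 − 4y_{Nadir} − y_{Mesa} = 0 ⇒ y_{Nadir} = 62.5 − 0.25y_{Mesa}.
Solving the two reaction functions simultaneously: (1 − (−0.5)(−0.25))y_{Mesa} = 124 − 0.5·62.5, so 0.875y_{Mesa} = 92.75 and y_{Mesa} = 106.
Then y_{Nadir} = 62.5 − 0.25·106 = 36.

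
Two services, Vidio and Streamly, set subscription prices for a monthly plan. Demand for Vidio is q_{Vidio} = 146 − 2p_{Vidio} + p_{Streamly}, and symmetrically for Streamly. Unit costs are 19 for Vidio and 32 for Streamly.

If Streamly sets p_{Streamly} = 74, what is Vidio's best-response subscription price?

Vidio's profit: π = (p_{Vidio} − 19)(146 − 2p_{Vidio} + p_{Streamly}).
∂π/∂p_{Vidio} = 184 − 4p_{Vidio} + p_{Streamly} = 0 ⇒ p_{Vidio} = 46 + 0.25p_{Streamly}.
At p_{Streamly} = 74: p_{Vidio} = 46 + 0.25·74 = 64.5.

64.5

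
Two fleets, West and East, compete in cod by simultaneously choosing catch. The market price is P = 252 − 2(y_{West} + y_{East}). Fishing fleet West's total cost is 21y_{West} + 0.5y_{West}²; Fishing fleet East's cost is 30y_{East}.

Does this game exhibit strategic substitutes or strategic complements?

Fishing fleet West's profit: π = y_{West}(252 − 2(y_{West} + y_{East})) − 21y_{West} − 0.5y_{West}².
∂π/∂y_{West} = 231 − 5y_{West} − 2y_{East} = 0, so y_{West} = 46.2 − 0.4y_{East}.
The best-response slope dy_{West}/dy_{East} = −0.4 < 0: the reaction function is downward-sloping, so the choices are strategic substitutes.

strategic substitutes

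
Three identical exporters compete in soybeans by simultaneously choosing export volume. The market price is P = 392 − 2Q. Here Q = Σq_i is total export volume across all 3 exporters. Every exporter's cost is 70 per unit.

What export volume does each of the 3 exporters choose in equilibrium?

A representative exporter's profit is π_i = q_i(392 − 2Q) − 70q_i, with Q = q_i + Σ_{j≠i} q_j.
First-order condition: 322 − 4q_i − 2Σ_{j≠i} q_j = 0.
Imposing symmetry (q_j = q for all j) turns Σ_{j≠i} q_j into 2q, so 322 = 8q and q = 40.25.

40.25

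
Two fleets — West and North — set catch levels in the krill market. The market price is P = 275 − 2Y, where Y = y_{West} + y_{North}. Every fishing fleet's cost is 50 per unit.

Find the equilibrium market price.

Fishing fleet West's profit: π = y_{West}(275 − 2(y_{West} + y_{North})) − 50y_{West}.
∂π/∂y_{West} = 225 − 4y_{West} − 2y_{North} = 0, so y_{West} = 56.25 − 0.5y_{North}.
The game is symmetric, so in equilibrium y_{North} = y_{West}: the reaction function gives 1.5y_{West} = 56.25, hence y_{West} = 37.5.
Equilibrium price: P = 275 − 2·75 = 125.

125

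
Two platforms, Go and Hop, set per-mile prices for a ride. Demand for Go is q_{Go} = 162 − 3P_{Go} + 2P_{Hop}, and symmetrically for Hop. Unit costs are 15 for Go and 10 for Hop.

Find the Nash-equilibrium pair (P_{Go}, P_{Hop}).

Go's profit: π = (P_{Go} − 15)(162 − 3P_{Go} + 2P_{Hop}).
∂π/∂P_{Go} = 207 − 6P_{Go} + 2P_{Hop} = 0 ⇒ P_{Go} = 34.5 + (1/3)P_{Hop}.
Similarly P_{Hop} = 32 + (1/3)P_{Go}.
Plugging P_{Hop} into Go's best response: P_{Go} = 34.5 + (1/3)(32 + (1/3)P_{Go}) ⇒ (8/9)P_{Go} = 271/6, so P_{Go} = 50.8125.
Then P_{Hop} = 32 + (1/3)·50.8125 = 48.9375.

50.8125, 48.9375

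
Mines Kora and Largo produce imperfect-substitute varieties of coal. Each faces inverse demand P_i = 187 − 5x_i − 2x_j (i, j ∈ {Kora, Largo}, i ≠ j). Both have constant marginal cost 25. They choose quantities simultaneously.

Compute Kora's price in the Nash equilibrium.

Mine Kora's profit: π = x_{Kora}(187 − 5x_{Kora} − 2x_{Largo}) − 25x_{Kora}.
∂π/∂x_{Kora} = 162 − 10x_{Kora} − 2x_{Largo} = 0 ⇒ x_{Kora} = 16.2 − 0.2x_{Largo}.
The game is symmetric, so in equilibrium x_{Largo} = x_{Kora}: the reaction function gives 1.2x_{Kora} = 16.2, hence x_{Kora} = 13.5.
P_{Kora} = 187 − 5·13.5 − 2·13.5 = 92.5.

92.5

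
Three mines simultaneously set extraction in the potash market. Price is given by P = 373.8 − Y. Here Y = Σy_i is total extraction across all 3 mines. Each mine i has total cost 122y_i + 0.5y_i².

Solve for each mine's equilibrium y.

50.36

A representative mine's profit is π_i = y_i(373.8 − Y) − 122y_i − 0.5y_i², with Y = y_i + Σ_{j≠i} y_j.
First-order condition: 251.8 − 3y_i − Σ_{j≠i} y_j = 0.
With identical mines, set every y_j = y: then 251.8 − 3y − 2y = 0, i.e. y = 251.8/5 = 50.36.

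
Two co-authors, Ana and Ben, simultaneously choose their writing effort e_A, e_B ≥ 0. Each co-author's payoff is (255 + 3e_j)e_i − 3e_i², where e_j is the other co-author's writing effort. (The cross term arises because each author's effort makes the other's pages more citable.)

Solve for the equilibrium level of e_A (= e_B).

Ana's payoff is (255 + 3e_B)e_A − 3e_A².
∂π/∂e_A = 255 + 3e_B − 6e_A = 0, so e_A = 42.5 + 0.5e_B.
Setting e_A = e_B in the reaction function: e_A = 42.5 + 0.5e_A, so e_A = 42.5 / 0.5 = 85.

85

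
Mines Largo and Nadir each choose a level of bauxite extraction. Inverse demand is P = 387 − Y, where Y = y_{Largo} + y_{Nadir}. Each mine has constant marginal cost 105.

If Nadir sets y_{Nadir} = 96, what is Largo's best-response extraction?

Mine Largo's profit: π = y_{Largo}(387 − (y_{Largo} + y_{Nadir})) − 105y_{Largo}.
∂π/∂y_{Largo} = 282 − 2y_{Largo} − y_{Nadir} = 0, so y_{Largo} = 141 − 0.5y_{Nadir}.
At y_{Nadir} = 96: y_{Largo} = 141 − 0.5·96 = 93.

93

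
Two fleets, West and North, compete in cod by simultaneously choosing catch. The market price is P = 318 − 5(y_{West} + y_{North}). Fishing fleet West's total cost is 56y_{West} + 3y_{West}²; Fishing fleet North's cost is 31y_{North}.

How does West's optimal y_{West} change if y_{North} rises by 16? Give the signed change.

Fishing fleet West's profit: π = y_{West}(318 − 5(y_{West} + y_{North})) − 56y_{West} − 3y_{West}².
∂π/∂y_{West} = 262 − 16y_{West} − 5y_{North} = 0, so y_{West} = 16.375 − 0.3125y_{North}.
The reaction-function slope is −0.3125, so a 16-unit rise in y_{North} moves y_{West} by −0.3125 × 16 = −5. West's best response falls — the actions are strategic substitutes.

-5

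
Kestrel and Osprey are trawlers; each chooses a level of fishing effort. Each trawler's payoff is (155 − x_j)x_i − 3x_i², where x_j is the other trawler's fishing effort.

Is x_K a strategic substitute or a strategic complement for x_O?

Kestrel's payoff is (155 − x_O)x_K − 3x_K².
∂π/∂x_K = 155 − x_O − 6x_K = 0, so x_K = 155/6 − (1/6)x_O.
The best-response slope dx_K/dx_O = −1/6 < 0: the reaction function is downward-sloping, so the choices are strategic substitutes.

strategic substitutes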